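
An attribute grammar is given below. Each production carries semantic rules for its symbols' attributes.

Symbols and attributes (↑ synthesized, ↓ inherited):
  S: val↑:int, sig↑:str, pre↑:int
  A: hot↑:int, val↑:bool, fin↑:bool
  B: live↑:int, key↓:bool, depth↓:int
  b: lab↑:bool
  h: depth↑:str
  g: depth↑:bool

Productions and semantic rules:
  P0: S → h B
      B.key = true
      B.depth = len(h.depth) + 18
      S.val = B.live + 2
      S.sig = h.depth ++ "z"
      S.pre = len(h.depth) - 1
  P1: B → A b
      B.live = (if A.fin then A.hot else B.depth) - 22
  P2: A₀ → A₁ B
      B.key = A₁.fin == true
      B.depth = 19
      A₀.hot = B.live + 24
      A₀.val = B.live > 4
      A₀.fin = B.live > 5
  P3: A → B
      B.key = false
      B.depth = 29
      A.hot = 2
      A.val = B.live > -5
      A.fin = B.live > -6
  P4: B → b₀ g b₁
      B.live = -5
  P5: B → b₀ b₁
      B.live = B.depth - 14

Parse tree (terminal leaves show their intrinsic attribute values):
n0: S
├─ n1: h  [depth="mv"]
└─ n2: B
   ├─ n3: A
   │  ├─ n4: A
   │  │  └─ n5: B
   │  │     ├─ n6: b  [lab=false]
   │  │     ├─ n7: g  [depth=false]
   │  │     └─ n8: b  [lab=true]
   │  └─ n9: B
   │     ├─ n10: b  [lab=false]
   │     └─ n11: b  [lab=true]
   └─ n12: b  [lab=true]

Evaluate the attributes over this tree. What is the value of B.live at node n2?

-2

1. n1.depth = "mv"  [terminal]
2. n2.key = true  [true]
3. n2.depth = 20  [len(h.depth) + 18]
4. n5.key = false  [false]
5. n5.depth = 29  [29]
6. n6.lab = false  [terminal]
7. n7.depth = false  [terminal]
8. n8.lab = true  [terminal]
9. n5.live = -5  [-5]
10. n4.hot = 2  [2]
11. n4.val = false  [B.live > -5]
12. n4.fin = true  [B.live > -6]
13. n9.key = true  [A₁.fin == true]
14. n9.depth = 19  [19]
15. n10.lab = false  [terminal]
16. n11.lab = true  [terminal]
17. n9.live = 5  [B.depth - 14]
18. n3.hot = 29  [B.live + 24]
19. n3.val = true  [B.live > 4]
20. n3.fin = false  [B.live > 5]
21. n12.lab = true  [terminal]
22. n2.live = -2  [(if A.fin then A.hot else B.depth) - 22]
23. n0.val = 0  [B.live + 2]
24. n0.sig = "mvz"  [h.depth ++ "z"]
25. n0.pre = 1  [len(h.depth) - 1]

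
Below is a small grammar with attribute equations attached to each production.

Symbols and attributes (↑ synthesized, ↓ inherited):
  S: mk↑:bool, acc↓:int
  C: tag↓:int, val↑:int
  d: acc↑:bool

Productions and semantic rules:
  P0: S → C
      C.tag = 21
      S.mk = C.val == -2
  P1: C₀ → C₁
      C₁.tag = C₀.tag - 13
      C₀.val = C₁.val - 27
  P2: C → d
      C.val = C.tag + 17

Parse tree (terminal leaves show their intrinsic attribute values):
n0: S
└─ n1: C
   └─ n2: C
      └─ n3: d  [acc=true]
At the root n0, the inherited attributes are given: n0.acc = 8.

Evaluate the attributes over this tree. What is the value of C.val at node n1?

1. n0.acc = 8  [given at root]
2. n1.tag = 21  [21]
3. n2.tag = 8  [C₀.tag - 13]
4. n3.acc = true  [terminal]
5. n2.val = 25  [C.tag + 17]
6. n1.val = -2  [C₁.val - 27]
7. n0.mk = true  [C.val == -2]

-2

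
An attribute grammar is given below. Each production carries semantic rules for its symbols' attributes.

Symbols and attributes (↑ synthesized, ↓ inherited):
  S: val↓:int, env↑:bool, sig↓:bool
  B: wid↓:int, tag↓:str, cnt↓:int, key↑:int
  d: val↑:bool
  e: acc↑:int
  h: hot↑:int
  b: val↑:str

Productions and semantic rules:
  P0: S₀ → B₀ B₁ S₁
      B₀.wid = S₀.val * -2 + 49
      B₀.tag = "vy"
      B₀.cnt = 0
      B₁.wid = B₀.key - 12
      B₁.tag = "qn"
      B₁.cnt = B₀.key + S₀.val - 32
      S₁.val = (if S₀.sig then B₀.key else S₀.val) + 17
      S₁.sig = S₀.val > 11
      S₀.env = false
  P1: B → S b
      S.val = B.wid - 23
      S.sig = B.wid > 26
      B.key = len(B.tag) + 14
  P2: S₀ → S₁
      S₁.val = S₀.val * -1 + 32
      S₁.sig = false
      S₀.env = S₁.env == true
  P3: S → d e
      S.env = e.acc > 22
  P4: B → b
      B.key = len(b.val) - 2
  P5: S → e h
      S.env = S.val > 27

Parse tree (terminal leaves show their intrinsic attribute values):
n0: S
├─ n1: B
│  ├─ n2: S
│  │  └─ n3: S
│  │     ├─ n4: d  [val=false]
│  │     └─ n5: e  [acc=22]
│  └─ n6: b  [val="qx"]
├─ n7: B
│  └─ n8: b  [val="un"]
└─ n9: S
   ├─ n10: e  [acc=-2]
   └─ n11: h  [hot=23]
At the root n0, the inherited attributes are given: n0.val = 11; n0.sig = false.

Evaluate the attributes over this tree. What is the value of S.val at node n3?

1. n0.val = 11  [given at root]
2. n0.sig = false  [given at root]
3. n1.wid = 27  [S₀.val * -2 + 49]
4. n1.tag = "vy"  ["vy"]
5. n1.cnt = 0  [0]
6. n2.val = 4  [B.wid - 23]
7. n2.sig = true  [B.wid > 26]
8. n3.val = 28  [S₀.val * -1 + 32]
9. n3.sig = false  [false]
10. n4.val = false  [terminal]
11. n5.acc = 22  [terminal]
12. n3.env = false  [e.acc > 22]
13. n2.env = false  [S₁.env == true]
14. n6.val = "qx"  [terminal]
15. n1.key = 16  [len(B.tag) + 14]
16. n7.wid = 4  [B₀.key - 12]
17. n7.tag = "qn"  ["qn"]
18. n7.cnt = -5  [B₀.key + S₀.val - 32]
19. n8.val = "un"  [terminal]
20. n7.key = 0  [len(b.val) - 2]
21. n9.val = 28  [(if S₀.sig then B₀.key else S₀.val) + 17]
22. n9.sig = false  [S₀.val > 11]
23. n10.acc = -2  [terminal]
24. n11.hot = 23  [terminal]
25. n9.env = true  [S.val > 27]
26. n0.env = false  [false]

28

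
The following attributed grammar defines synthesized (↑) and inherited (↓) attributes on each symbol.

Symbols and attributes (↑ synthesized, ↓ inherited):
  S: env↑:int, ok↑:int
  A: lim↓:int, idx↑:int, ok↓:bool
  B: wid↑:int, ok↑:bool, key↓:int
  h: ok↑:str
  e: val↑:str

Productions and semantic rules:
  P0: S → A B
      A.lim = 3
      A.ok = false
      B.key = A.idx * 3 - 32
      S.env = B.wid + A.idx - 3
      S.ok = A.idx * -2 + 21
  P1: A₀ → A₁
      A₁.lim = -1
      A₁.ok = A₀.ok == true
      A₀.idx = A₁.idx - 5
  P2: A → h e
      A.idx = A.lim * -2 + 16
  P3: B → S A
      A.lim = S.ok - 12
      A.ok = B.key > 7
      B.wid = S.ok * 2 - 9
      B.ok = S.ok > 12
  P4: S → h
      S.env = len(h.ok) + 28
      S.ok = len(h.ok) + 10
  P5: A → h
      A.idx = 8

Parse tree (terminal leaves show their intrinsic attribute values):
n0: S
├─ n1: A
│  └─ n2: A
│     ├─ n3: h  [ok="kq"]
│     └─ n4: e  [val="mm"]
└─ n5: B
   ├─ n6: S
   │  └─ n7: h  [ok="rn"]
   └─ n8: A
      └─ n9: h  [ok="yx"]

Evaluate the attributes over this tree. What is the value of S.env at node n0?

1. n1.lim = 3  [3]
2. n1.ok = false  [false]
3. n2.lim = -1  [-1]
4. n2.ok = false  [A₀.ok == true]
5. n3.ok = "kq"  [terminal]
6. n4.val = "mm"  [terminal]
7. n2.idx = 18  [A.lim * -2 + 16]
8. n1.idx = 13  [A₁.idx - 5]
9. n5.key = 7  [A.idx * 3 - 32]
10. n7.ok = "rn"  [terminal]
11. n6.env = 30  [len(h.ok) + 28]
12. n6.ok = 12  [len(h.ok) + 10]
13. n8.lim = 0  [S.ok - 12]
14. n8.ok = false  [B.key > 7]
15. n9.ok = "yx"  [terminal]
16. n8.idx = 8  [8]
17. n5.wid = 15  [S.ok * 2 - 9]
18. n5.ok = false  [S.ok > 12]
19. n0.env = 25  [B.wid + A.idx - 3]
20. n0.ok = -5  [A.idx * -2 + 21]

25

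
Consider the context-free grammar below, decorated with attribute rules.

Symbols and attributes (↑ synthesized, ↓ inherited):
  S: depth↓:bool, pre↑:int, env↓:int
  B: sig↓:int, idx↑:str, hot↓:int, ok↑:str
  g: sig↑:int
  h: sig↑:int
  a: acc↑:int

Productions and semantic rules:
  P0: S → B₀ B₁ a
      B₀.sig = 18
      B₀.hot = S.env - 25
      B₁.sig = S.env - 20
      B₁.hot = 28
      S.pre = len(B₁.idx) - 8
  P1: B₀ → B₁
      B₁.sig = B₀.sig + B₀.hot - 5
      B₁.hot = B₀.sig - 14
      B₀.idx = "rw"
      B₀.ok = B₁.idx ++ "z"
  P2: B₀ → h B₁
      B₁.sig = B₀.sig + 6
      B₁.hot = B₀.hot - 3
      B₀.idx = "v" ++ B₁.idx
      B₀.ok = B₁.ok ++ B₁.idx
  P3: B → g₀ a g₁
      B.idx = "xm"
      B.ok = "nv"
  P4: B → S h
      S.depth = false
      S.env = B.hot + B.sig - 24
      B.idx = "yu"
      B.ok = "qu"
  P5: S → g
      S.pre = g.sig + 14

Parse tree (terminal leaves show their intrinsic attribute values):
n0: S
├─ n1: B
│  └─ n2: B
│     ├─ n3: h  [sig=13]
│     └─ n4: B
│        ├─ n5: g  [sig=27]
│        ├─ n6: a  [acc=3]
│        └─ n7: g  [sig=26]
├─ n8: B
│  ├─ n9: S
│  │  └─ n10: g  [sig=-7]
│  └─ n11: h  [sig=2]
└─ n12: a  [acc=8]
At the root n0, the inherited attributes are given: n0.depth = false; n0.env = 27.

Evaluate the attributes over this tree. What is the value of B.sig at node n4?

1. n0.depth = false  [given at root]
2. n0.env = 27  [given at root]
3. n1.sig = 18  [18]
4. n1.hot = 2  [S.env - 25]
5. n2.sig = 15  [B₀.sig + B₀.hot - 5]
6. n2.hot = 4  [B₀.sig - 14]
7. n3.sig = 13  [terminal]
8. n4.sig = 21  [B₀.sig + 6]
9. n4.hot = 1  [B₀.hot - 3]
10. n5.sig = 27  [terminal]
11. n6.acc = 3  [terminal]
12. n7.sig = 26  [terminal]
13. n4.idx = "xm"  ["xm"]
14. n4.ok = "nv"  ["nv"]
15. n2.idx = "vxm"  ["v" ++ B₁.idx]
16. n2.ok = "nvxm"  [B₁.ok ++ B₁.idx]
17. n1.idx = "rw"  ["rw"]
18. n1.ok = "vxmz"  [B₁.idx ++ "z"]
19. n8.sig = 7  [S.env - 20]
20. n8.hot = 28  [28]
21. n9.depth = false  [false]
22. n9.env = 11  [B.hot + B.sig - 24]
23. n10.sig = -7  [terminal]
24. n9.pre = 7  [g.sig + 14]
25. n11.sig = 2  [terminal]
26. n8.idx = "yu"  ["yu"]
27. n8.ok = "qu"  ["qu"]
28. n12.acc = 8  [terminal]
29. n0.pre = -6  [len(B₁.idx) - 8]

21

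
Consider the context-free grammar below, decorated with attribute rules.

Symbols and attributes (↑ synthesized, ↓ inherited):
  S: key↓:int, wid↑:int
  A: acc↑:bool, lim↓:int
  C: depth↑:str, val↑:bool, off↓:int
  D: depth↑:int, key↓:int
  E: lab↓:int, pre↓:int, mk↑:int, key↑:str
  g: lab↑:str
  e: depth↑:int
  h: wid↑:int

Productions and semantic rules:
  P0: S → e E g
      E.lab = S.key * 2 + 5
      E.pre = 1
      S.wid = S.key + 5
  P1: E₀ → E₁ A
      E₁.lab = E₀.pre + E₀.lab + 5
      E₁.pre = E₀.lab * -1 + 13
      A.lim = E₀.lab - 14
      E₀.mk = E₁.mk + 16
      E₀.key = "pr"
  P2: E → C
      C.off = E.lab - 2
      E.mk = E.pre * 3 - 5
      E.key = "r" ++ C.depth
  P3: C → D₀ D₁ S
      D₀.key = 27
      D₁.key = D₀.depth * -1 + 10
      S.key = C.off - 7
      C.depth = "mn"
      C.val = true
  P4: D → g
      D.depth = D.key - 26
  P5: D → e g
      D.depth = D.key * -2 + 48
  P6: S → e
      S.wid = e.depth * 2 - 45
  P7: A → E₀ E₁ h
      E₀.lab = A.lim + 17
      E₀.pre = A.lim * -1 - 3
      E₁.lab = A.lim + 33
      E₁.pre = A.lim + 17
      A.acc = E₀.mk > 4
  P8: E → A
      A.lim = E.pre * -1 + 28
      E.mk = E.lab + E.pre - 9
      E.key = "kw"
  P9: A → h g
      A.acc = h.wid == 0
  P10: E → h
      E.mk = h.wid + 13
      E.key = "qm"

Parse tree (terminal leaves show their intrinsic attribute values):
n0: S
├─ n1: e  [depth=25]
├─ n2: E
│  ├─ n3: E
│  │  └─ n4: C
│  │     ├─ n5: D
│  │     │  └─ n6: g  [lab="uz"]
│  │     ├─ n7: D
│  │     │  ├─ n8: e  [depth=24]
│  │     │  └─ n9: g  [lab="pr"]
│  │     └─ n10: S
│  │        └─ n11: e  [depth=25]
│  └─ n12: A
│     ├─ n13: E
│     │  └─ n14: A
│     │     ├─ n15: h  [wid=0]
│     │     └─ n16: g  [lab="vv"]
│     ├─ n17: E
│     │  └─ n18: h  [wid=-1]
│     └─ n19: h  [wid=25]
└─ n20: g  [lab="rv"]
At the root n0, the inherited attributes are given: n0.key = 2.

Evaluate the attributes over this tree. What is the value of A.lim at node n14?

1. n0.key = 2  [given at root]
2. n1.depth = 25  [terminal]
3. n2.lab = 9  [S.key * 2 + 5]
4. n2.pre = 1  [1]
5. n3.lab = 15  [E₀.pre + E₀.lab + 5]
6. n3.pre = 4  [E₀.lab * -1 + 13]
7. n4.off = 13  [E.lab - 2]
8. n5.key = 27  [27]
9. n6.lab = "uz"  [terminal]
10. n5.depth = 1  [D.key - 26]
11. n7.key = 9  [D₀.depth * -1 + 10]
12. n8.depth = 24  [terminal]
13. n9.lab = "pr"  [terminal]
14. n7.depth = 30  [D.key * -2 + 48]
15. n10.key = 6  [C.off - 7]
16. n11.depth = 25  [terminal]
17. n10.wid = 5  [e.depth * 2 - 45]
18. n4.depth = "mn"  ["mn"]
19. n4.val = true  [true]
20. n3.mk = 7  [E.pre * 3 - 5]
21. n3.key = "rmn"  ["r" ++ C.depth]
22. n12.lim = -5  [E₀.lab - 14]
23. n13.lab = 12  [A.lim + 17]
24. n13.pre = 2  [A.lim * -1 - 3]
25. n14.lim = 26  [E.pre * -1 + 28]
26. n15.wid = 0  [terminal]
27. n16.lab = "vv"  [terminal]
28. n14.acc = true  [h.wid == 0]
29. n13.mk = 5  [E.lab + E.pre - 9]
30. n13.key = "kw"  ["kw"]
31. n17.lab = 28  [A.lim + 33]
32. n17.pre = 12  [A.lim + 17]
33. n18.wid = -1  [terminal]
34. n17.mk = 12  [h.wid + 13]
35. n17.key = "qm"  ["qm"]
36. n19.wid = 25  [terminal]
37. n12.acc = true  [E₀.mk > 4]
38. n2.mk = 23  [E₁.mk + 16]
39. n2.key = "pr"  ["pr"]
40. n20.lab = "rv"  [terminal]
41. n0.wid = 7  [S.key + 5]

26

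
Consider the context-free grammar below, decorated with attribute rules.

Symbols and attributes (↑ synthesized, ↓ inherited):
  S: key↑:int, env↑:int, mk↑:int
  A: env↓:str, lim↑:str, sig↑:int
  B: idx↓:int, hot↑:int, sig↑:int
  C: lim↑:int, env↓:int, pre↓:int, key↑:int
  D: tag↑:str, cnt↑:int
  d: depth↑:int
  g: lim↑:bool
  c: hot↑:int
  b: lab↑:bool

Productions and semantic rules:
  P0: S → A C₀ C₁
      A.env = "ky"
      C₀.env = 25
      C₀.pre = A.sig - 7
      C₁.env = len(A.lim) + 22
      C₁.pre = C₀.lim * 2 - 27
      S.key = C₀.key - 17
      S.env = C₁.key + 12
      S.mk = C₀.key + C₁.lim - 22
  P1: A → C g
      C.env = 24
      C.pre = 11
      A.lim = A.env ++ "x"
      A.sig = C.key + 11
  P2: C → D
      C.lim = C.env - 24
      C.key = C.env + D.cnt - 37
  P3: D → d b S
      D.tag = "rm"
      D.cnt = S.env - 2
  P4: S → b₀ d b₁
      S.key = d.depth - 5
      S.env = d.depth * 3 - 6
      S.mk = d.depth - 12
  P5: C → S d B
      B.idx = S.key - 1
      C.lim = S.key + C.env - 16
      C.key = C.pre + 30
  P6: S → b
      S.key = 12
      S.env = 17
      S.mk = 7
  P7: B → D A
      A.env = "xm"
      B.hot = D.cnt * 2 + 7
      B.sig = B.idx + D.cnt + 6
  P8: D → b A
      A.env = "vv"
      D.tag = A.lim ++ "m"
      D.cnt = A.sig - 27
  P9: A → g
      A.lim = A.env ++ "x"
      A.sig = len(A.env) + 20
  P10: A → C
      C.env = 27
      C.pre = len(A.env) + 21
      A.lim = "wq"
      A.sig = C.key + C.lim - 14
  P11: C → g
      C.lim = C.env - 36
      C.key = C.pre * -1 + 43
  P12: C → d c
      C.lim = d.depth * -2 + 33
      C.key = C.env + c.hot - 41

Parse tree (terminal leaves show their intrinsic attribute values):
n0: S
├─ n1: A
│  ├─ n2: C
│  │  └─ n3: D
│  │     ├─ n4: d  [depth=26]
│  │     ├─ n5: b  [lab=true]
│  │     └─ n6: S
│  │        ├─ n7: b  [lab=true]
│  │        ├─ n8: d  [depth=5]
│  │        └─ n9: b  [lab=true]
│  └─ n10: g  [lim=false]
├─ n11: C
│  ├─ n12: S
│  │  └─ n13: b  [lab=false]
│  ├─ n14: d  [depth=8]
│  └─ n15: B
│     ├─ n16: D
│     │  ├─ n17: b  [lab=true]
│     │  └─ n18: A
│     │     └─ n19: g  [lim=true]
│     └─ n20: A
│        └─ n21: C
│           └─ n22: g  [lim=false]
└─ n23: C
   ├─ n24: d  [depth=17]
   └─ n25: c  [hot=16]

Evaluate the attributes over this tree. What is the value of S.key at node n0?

11

1. n1.env = "ky"  ["ky"]
2. n2.env = 24  [24]
3. n2.pre = 11  [11]
4. n4.depth = 26  [terminal]
5. n5.lab = true  [terminal]
6. n7.lab = true  [terminal]
7. n8.depth = 5  [terminal]
8. n9.lab = true  [terminal]
9. n6.key = 0  [d.depth - 5]
10. n6.env = 9  [d.depth * 3 - 6]
11. n6.mk = -7  [d.depth - 12]
12. n3.tag = "rm"  ["rm"]
13. n3.cnt = 7  [S.env - 2]
14. n2.lim = 0  [C.env - 24]
15. n2.key = -6  [C.env + D.cnt - 37]
16. n10.lim = false  [terminal]
17. n1.lim = "kyx"  [A.env ++ "x"]
18. n1.sig = 5  [C.key + 11]
19. n11.env = 25  [25]
20. n11.pre = -2  [A.sig - 7]
21. n13.lab = false  [terminal]
22. n12.key = 12  [12]
23. n12.env = 17  [17]
24. n12.mk = 7  [7]
25. n14.depth = 8  [terminal]
26. n15.idx = 11  [S.key - 1]
27. n17.lab = true  [terminal]
28. n18.env = "vv"  ["vv"]
29. n19.lim = true  [terminal]
30. n18.lim = "vvx"  [A.env ++ "x"]
31. n18.sig = 22  [len(A.env) + 20]
32. n16.tag = "vvxm"  [A.lim ++ "m"]
33. n16.cnt = -5  [A.sig - 27]
34. n20.env = "xm"  ["xm"]
35. n21.env = 27  [27]
36. n21.pre = 23  [len(A.env) + 21]
37. n22.lim = false  [terminal]
38. n21.lim = -9  [C.env - 36]
39. n21.key = 20  [C.pre * -1 + 43]
40. n20.lim = "wq"  ["wq"]
41. n20.sig = -3  [C.key + C.lim - 14]
42. n15.hot = -3  [D.cnt * 2 + 7]
43. n15.sig = 12  [B.idx + D.cnt + 6]
44. n11.lim = 21  [S.key + C.env - 16]
45. n11.key = 28  [C.pre + 30]
46. n23.env = 25  [len(A.lim) + 22]
47. n23.pre = 15  [C₀.lim * 2 - 27]
48. n24.depth = 17  [terminal]
49. n25.hot = 16  [terminal]
50. n23.lim = -1  [d.depth * -2 + 33]
51. n23.key = 0  [C.env + c.hot - 41]
52. n0.key = 11  [C₀.key - 17]
53. n0.env = 12  [C₁.key + 12]
54. n0.mk = 5  [C₀.key + C₁.lim - 22]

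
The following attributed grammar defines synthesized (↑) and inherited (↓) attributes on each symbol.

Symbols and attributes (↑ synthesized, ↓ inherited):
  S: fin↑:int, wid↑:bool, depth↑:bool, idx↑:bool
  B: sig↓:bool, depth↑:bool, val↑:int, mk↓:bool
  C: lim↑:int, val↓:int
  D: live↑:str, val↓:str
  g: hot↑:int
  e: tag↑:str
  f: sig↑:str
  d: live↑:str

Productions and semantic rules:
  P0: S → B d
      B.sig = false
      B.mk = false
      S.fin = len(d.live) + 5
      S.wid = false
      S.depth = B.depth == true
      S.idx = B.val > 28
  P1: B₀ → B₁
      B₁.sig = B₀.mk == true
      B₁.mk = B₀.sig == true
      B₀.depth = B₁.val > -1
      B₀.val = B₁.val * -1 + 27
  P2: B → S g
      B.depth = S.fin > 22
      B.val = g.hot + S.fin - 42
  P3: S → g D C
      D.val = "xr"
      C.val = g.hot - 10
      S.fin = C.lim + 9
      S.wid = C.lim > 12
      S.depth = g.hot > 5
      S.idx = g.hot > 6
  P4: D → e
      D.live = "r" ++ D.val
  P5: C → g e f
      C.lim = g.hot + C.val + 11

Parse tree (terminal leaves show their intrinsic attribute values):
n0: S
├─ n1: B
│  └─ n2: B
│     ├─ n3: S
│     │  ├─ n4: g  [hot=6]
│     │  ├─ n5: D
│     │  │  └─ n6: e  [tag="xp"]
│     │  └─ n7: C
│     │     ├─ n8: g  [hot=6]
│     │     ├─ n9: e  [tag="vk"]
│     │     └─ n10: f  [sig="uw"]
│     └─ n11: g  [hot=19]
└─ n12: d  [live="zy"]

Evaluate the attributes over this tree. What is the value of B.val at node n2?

1. n1.sig = false  [false]
2. n1.mk = false  [false]
3. n2.sig = false  [B₀.mk == true]
4. n2.mk = false  [B₀.sig == true]
5. n4.hot = 6  [terminal]
6. n5.val = "xr"  ["xr"]
7. n6.tag = "xp"  [terminal]
8. n5.live = "rxr"  ["r" ++ D.val]
9. n7.val = -4  [g.hot - 10]
10. n8.hot = 6  [terminal]
11. n9.tag = "vk"  [terminal]
12. n10.sig = "uw"  [terminal]
13. n7.lim = 13  [g.hot + C.val + 11]
14. n3.fin = 22  [C.lim + 9]
15. n3.wid = true  [C.lim > 12]
16. n3.depth = true  [g.hot > 5]
17. n3.idx = false  [g.hot > 6]
18. n11.hot = 19  [terminal]
19. n2.depth = false  [S.fin > 22]
20. n2.val = -1  [g.hot + S.fin - 42]
21. n1.depth = false  [B₁.val > -1]
22. n1.val = 28  [B₁.val * -1 + 27]
23. n12.live = "zy"  [terminal]
24. n0.fin = 7  [len(d.live) + 5]
25. n0.wid = false  [false]
26. n0.depth = false  [B.depth == true]
27. n0.idx = false  [B.val > 28]

-1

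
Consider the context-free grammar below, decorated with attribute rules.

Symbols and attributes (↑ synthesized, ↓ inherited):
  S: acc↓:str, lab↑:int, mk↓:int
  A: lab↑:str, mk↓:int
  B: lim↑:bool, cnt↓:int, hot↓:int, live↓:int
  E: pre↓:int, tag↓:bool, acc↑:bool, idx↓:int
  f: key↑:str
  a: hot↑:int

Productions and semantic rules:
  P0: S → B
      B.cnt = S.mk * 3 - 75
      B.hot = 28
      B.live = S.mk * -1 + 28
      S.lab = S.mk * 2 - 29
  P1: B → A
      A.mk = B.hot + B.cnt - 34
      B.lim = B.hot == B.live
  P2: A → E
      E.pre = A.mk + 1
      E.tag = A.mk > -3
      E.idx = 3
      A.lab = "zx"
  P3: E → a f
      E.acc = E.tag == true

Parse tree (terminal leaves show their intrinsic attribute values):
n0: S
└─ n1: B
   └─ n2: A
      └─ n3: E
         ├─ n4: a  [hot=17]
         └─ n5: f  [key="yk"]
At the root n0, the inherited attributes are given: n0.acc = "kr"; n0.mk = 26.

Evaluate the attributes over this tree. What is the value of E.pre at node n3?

-2

1. n0.acc = "kr"  [given at root]
2. n0.mk = 26  [given at root]
3. n1.cnt = 3  [S.mk * 3 - 75]
4. n1.hot = 28  [28]
5. n1.live = 2  [S.mk * -1 + 28]
6. n2.mk = -3  [B.hot + B.cnt - 34]
7. n3.pre = -2  [A.mk + 1]
8. n3.tag = false  [A.mk > -3]
9. n3.idx = 3  [3]
10. n4.hot = 17  [terminal]
11. n5.key = "yk"  [terminal]
12. n3.acc = false  [E.tag == true]
13. n2.lab = "zx"  ["zx"]
14. n1.lim = false  [B.hot == B.live]
15. n0.lab = 23  [S.mk * 2 - 29]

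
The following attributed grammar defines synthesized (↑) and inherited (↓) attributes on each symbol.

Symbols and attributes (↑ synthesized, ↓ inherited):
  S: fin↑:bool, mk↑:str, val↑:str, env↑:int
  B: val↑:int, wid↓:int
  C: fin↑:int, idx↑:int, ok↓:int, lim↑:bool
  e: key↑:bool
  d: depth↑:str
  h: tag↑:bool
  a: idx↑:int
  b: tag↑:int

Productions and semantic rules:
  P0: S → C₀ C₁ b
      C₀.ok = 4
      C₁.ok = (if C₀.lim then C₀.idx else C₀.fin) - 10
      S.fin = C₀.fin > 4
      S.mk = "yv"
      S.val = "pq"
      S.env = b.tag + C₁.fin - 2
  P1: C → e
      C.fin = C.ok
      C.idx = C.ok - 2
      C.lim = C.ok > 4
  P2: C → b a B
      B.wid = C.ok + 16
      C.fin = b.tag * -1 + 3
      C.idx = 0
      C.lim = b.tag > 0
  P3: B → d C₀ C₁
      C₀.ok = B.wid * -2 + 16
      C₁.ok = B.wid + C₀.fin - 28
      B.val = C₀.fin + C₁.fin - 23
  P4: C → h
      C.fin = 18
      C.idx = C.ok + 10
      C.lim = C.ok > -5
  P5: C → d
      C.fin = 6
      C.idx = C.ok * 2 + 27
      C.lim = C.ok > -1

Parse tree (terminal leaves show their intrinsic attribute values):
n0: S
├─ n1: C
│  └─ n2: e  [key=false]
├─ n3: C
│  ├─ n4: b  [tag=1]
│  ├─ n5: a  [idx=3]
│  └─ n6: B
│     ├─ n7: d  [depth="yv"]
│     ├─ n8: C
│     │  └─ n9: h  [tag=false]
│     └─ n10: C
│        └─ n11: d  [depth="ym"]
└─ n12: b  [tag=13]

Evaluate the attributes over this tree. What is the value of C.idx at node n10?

1. n1.ok = 4  [4]
2. n2.key = false  [terminal]
3. n1.fin = 4  [C.ok]
4. n1.idx = 2  [C.ok - 2]
5. n1.lim = false  [C.ok > 4]
6. n3.ok = -6  [(if C₀.lim then C₀.idx else C₀.fin) - 10]
7. n4.tag = 1  [terminal]
8. n5.idx = 3  [terminal]
9. n6.wid = 10  [C.ok + 16]
10. n7.depth = "yv"  [terminal]
11. n8.ok = -4  [B.wid * -2 + 16]
12. n9.tag = false  [terminal]
13. n8.fin = 18  [18]
14. n8.idx = 6  [C.ok + 10]
15. n8.lim = true  [C.ok > -5]
16. n10.ok = 0  [B.wid + C₀.fin - 28]
17. n11.depth = "ym"  [terminal]
18. n10.fin = 6  [6]
19. n10.idx = 27  [C.ok * 2 + 27]
20. n10.lim = true  [C.ok > -1]
21. n6.val = 1  [C₀.fin + C₁.fin - 23]
22. n3.fin = 2  [b.tag * -1 + 3]
23. n3.idx = 0  [0]
24. n3.lim = true  [b.tag > 0]
25. n12.tag = 13  [terminal]
26. n0.fin = false  [C₀.fin > 4]
27. n0.mk = "yv"  ["yv"]
28. n0.val = "pq"  ["pq"]
29. n0.env = 13  [b.tag + C₁.fin - 2]

27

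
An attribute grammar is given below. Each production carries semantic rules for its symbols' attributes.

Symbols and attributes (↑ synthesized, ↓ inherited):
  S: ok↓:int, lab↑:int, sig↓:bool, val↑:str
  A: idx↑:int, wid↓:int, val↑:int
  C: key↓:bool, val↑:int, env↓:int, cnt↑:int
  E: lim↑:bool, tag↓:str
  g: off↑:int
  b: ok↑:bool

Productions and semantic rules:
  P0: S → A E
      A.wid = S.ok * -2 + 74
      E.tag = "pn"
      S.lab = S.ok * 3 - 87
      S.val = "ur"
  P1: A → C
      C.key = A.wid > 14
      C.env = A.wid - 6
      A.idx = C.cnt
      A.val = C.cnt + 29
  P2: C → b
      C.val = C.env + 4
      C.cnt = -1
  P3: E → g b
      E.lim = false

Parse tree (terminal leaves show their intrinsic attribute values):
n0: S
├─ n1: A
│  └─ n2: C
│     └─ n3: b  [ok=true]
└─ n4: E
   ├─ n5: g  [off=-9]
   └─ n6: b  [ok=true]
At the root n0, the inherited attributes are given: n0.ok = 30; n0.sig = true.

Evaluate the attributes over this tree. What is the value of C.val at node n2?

1. n0.ok = 30  [given at root]
2. n0.sig = true  [given at root]
3. n1.wid = 14  [S.ok * -2 + 74]
4. n2.key = false  [A.wid > 14]
5. n2.env = 8  [A.wid - 6]
6. n3.ok = true  [terminal]
7. n2.val = 12  [C.env + 4]
8. n2.cnt = -1  [-1]
9. n1.idx = -1  [C.cnt]
10. n1.val = 28  [C.cnt + 29]
11. n4.tag = "pn"  ["pn"]
12. n5.off = -9  [terminal]
13. n6.ok = true  [terminal]
14. n4.lim = false  [false]
15. n0.lab = 3  [S.ok * 3 - 87]
16. n0.val = "ur"  ["ur"]

12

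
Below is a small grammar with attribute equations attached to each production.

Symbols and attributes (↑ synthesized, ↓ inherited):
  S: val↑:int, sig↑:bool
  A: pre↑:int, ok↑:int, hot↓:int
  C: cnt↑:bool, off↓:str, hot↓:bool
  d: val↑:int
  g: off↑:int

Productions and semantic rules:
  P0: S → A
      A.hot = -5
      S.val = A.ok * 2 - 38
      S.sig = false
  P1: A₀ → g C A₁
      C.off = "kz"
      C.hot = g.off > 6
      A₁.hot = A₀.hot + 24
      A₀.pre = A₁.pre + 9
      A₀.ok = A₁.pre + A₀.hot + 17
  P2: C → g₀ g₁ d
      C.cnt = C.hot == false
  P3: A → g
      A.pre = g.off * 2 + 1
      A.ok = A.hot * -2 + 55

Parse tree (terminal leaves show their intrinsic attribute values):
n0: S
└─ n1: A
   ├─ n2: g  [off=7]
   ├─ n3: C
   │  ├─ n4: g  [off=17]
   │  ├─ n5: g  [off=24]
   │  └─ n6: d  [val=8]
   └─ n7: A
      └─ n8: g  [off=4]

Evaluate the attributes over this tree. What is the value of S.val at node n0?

1. n1.hot = -5  [-5]
2. n2.off = 7  [terminal]
3. n3.off = "kz"  ["kz"]
4. n3.hot = true  [g.off > 6]
5. n4.off = 17  [terminal]
6. n5.off = 24  [terminal]
7. n6.val = 8  [terminal]
8. n3.cnt = false  [C.hot == false]
9. n7.hot = 19  [A₀.hot + 24]
10. n8.off = 4  [terminal]
11. n7.pre = 9  [g.off * 2 + 1]
12. n7.ok = 17  [A.hot * -2 + 55]
13. n1.pre = 18  [A₁.pre + 9]
14. n1.ok = 21  [A₁.pre + A₀.hot + 17]
15. n0.val = 4  [A.ok * 2 - 38]
16. n0.sig = false  [false]

4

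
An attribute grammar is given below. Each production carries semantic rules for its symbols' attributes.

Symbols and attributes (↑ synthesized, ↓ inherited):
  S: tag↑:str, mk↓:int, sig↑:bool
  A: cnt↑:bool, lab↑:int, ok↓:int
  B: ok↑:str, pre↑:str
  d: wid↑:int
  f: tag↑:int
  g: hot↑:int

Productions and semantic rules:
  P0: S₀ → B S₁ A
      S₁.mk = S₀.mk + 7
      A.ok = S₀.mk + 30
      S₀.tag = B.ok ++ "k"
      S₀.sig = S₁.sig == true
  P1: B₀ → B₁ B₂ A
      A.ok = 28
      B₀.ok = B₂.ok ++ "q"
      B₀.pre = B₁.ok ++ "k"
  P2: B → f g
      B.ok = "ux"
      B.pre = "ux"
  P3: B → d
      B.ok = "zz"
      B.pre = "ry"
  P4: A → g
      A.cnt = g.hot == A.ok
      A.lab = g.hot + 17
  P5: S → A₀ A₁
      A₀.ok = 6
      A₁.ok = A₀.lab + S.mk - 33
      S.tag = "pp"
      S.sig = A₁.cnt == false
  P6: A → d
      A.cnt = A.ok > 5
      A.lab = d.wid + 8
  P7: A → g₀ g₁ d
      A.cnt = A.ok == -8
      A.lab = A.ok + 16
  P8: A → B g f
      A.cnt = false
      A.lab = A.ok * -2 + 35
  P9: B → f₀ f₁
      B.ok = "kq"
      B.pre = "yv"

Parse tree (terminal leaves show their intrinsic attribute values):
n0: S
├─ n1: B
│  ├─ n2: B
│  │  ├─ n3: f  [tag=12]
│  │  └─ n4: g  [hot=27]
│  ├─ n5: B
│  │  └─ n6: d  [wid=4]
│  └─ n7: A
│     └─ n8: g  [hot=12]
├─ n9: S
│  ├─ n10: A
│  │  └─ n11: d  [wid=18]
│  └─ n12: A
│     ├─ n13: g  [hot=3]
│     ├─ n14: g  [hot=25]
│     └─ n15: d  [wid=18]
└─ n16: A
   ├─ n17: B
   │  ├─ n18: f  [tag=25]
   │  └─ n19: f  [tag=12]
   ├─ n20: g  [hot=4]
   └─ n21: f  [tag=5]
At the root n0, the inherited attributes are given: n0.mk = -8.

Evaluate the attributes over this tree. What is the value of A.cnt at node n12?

1. n0.mk = -8  [given at root]
2. n3.tag = 12  [terminal]
3. n4.hot = 27  [terminal]
4. n2.ok = "ux"  ["ux"]
5. n2.pre = "ux"  ["ux"]
6. n6.wid = 4  [terminal]
7. n5.ok = "zz"  ["zz"]
8. n5.pre = "ry"  ["ry"]
9. n7.ok = 28  [28]
10. n8.hot = 12  [terminal]
11. n7.cnt = false  [g.hot == A.ok]
12. n7.lab = 29  [g.hot + 17]
13. n1.ok = "zzq"  [B₂.ok ++ "q"]
14. n1.pre = "uxk"  [B₁.ok ++ "k"]
15. n9.mk = -1  [S₀.mk + 7]
16. n10.ok = 6  [6]
17. n11.wid = 18  [terminal]
18. n10.cnt = true  [A.ok > 5]
19. n10.lab = 26  [d.wid + 8]
20. n12.ok = -8  [A₀.lab + S.mk - 33]
21. n13.hot = 3  [terminal]
22. n14.hot = 25  [terminal]
23. n15.wid = 18  [terminal]
24. n12.cnt = true  [A.ok == -8]
25. n12.lab = 8  [A.ok + 16]
26. n9.tag = "pp"  ["pp"]
27. n9.sig = false  [A₁.cnt == false]
28. n16.ok = 22  [S₀.mk + 30]
29. n18.tag = 25  [terminal]
30. n19.tag = 12  [terminal]
31. n17.ok = "kq"  ["kq"]
32. n17.pre = "yv"  ["yv"]
33. n20.hot = 4  [terminal]
34. n21.tag = 5  [terminal]
35. n16.cnt = false  [false]
36. n16.lab = -9  [A.ok * -2 + 35]
37. n0.tag = "zzqk"  [B.ok ++ "k"]
38. n0.sig = false  [S₁.sig == true]

true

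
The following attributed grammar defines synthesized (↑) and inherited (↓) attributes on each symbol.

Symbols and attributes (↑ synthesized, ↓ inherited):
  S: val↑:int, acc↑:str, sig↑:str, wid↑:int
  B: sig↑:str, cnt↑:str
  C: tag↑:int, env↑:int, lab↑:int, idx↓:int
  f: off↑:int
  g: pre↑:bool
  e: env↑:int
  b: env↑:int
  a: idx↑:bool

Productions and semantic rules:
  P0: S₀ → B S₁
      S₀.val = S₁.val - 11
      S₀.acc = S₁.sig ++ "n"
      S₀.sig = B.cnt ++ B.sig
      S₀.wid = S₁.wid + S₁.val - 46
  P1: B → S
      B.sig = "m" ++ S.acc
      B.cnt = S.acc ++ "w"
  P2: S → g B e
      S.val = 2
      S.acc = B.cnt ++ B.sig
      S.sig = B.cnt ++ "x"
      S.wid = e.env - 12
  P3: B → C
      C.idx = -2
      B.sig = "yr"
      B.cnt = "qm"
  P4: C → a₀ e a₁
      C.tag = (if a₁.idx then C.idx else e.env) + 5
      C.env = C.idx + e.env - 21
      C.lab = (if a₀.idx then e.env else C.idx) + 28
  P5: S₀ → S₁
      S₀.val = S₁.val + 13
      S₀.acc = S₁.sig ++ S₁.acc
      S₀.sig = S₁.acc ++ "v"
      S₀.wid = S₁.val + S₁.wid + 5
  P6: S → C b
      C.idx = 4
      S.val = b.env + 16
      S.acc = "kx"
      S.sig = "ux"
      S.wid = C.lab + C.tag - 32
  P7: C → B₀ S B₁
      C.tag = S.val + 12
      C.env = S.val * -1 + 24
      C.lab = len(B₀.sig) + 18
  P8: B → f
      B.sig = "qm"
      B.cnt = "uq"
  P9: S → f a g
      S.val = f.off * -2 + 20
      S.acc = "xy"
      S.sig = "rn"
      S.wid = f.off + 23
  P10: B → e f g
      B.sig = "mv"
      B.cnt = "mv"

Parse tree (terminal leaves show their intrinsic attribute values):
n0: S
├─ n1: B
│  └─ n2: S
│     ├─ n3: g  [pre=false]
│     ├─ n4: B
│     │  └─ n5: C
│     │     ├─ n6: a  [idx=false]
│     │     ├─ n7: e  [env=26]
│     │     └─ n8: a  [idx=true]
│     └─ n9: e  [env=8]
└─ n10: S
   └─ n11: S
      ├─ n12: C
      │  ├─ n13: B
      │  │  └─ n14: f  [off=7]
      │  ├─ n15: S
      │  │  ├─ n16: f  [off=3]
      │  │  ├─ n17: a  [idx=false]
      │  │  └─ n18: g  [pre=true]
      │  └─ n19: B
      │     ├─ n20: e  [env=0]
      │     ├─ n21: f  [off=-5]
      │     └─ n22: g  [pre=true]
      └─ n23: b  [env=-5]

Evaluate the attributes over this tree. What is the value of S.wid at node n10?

30

1. n3.pre = false  [terminal]
2. n5.idx = -2  [-2]
3. n6.idx = false  [terminal]
4. n7.env = 26  [terminal]
5. n8.idx = true  [terminal]
6. n5.tag = 3  [(if a₁.idx then C.idx else e.env) + 5]
7. n5.env = 3  [C.idx + e.env - 21]
8. n5.lab = 26  [(if a₀.idx then e.env else C.idx) + 28]
9. n4.sig = "yr"  ["yr"]
10. n4.cnt = "qm"  ["qm"]
11. n9.env = 8  [terminal]
12. n2.val = 2  [2]
13. n2.acc = "qmyr"  [B.cnt ++ B.sig]
14. n2.sig = "qmx"  [B.cnt ++ "x"]
15. n2.wid = -4  [e.env - 12]
16. n1.sig = "mqmyr"  ["m" ++ S.acc]
17. n1.cnt = "qmyrw"  [S.acc ++ "w"]
18. n12.idx = 4  [4]
19. n14.off = 7  [terminal]
20. n13.sig = "qm"  ["qm"]
21. n13.cnt = "uq"  ["uq"]
22. n16.off = 3  [terminal]
23. n17.idx = false  [terminal]
24. n18.pre = true  [terminal]
25. n15.val = 14  [f.off * -2 + 20]
26. n15.acc = "xy"  ["xy"]
27. n15.sig = "rn"  ["rn"]
28. n15.wid = 26  [f.off + 23]
29. n20.env = 0  [terminal]
30. n21.off = -5  [terminal]
31. n22.pre = true  [terminal]
32. n19.sig = "mv"  ["mv"]
33. n19.cnt = "mv"  ["mv"]
34. n12.tag = 26  [S.val + 12]
35. n12.env = 10  [S.val * -1 + 24]
36. n12.lab = 20  [len(B₀.sig) + 18]
37. n23.env = -5  [terminal]
38. n11.val = 11  [b.env + 16]
39. n11.acc = "kx"  ["kx"]
40. n11.sig = "ux"  ["ux"]
41. n11.wid = 14  [C.lab + C.tag - 32]
42. n10.val = 24  [S₁.val + 13]
43. n10.acc = "uxkx"  [S₁.sig ++ S₁.acc]
44. n10.sig = "kxv"  [S₁.acc ++ "v"]
45. n10.wid = 30  [S₁.val + S₁.wid + 5]
46. n0.val = 13  [S₁.val - 11]
47. n0.acc = "kxvn"  [S₁.sig ++ "n"]
48. n0.sig = "qmyrwmqmyr"  [B.cnt ++ B.sig]
49. n0.wid = 8  [S₁.wid + S₁.val - 46]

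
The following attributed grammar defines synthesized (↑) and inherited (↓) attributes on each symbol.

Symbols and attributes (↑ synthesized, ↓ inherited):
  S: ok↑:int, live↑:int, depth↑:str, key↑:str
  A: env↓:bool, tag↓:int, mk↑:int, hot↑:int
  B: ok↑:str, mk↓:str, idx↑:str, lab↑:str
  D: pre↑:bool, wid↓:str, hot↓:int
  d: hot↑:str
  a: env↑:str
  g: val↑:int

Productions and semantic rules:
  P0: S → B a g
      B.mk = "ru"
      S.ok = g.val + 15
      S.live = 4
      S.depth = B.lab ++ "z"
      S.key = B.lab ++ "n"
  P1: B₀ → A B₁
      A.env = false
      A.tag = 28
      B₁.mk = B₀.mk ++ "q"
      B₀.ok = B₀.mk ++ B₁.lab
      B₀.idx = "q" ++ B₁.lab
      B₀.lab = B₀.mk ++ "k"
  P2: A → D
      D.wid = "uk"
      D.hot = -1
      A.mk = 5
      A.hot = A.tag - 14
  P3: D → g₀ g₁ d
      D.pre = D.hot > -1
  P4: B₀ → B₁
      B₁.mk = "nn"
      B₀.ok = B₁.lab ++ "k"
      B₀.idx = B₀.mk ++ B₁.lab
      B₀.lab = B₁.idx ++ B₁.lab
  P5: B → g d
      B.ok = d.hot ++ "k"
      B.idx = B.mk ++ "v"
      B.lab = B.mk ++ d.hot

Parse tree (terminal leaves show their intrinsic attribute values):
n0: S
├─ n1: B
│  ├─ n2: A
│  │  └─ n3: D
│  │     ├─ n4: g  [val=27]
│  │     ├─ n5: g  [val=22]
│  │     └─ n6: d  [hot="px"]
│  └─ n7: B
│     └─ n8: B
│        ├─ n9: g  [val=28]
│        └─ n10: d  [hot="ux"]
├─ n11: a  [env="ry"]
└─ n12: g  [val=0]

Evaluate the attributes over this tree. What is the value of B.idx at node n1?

"qnnvnnux"

1. n1.mk = "ru"  ["ru"]
2. n2.env = false  [false]
3. n2.tag = 28  [28]
4. n3.wid = "uk"  ["uk"]
5. n3.hot = -1  [-1]
6. n4.val = 27  [terminal]
7. n5.val = 22  [terminal]
8. n6.hot = "px"  [terminal]
9. n3.pre = false  [D.hot > -1]
10. n2.mk = 5  [5]
11. n2.hot = 14  [A.tag - 14]
12. n7.mk = "ruq"  [B₀.mk ++ "q"]
13. n8.mk = "nn"  ["nn"]
14. n9.val = 28  [terminal]
15. n10.hot = "ux"  [terminal]
16. n8.ok = "uxk"  [d.hot ++ "k"]
17. n8.idx = "nnv"  [B.mk ++ "v"]
18. n8.lab = "nnux"  [B.mk ++ d.hot]
19. n7.ok = "nnuxk"  [B₁.lab ++ "k"]
20. n7.idx = "ruqnnux"  [B₀.mk ++ B₁.lab]
21. n7.lab = "nnvnnux"  [B₁.idx ++ B₁.lab]
22. n1.ok = "runnvnnux"  [B₀.mk ++ B₁.lab]
23. n1.idx = "qnnvnnux"  ["q" ++ B₁.lab]
24. n1.lab = "ruk"  [B₀.mk ++ "k"]
25. n11.env = "ry"  [terminal]
26. n12.val = 0  [terminal]
27. n0.ok = 15  [g.val + 15]
28. n0.live = 4  [4]
29. n0.depth = "rukz"  [B.lab ++ "z"]
30. n0.key = "rukn"  [B.lab ++ "n"]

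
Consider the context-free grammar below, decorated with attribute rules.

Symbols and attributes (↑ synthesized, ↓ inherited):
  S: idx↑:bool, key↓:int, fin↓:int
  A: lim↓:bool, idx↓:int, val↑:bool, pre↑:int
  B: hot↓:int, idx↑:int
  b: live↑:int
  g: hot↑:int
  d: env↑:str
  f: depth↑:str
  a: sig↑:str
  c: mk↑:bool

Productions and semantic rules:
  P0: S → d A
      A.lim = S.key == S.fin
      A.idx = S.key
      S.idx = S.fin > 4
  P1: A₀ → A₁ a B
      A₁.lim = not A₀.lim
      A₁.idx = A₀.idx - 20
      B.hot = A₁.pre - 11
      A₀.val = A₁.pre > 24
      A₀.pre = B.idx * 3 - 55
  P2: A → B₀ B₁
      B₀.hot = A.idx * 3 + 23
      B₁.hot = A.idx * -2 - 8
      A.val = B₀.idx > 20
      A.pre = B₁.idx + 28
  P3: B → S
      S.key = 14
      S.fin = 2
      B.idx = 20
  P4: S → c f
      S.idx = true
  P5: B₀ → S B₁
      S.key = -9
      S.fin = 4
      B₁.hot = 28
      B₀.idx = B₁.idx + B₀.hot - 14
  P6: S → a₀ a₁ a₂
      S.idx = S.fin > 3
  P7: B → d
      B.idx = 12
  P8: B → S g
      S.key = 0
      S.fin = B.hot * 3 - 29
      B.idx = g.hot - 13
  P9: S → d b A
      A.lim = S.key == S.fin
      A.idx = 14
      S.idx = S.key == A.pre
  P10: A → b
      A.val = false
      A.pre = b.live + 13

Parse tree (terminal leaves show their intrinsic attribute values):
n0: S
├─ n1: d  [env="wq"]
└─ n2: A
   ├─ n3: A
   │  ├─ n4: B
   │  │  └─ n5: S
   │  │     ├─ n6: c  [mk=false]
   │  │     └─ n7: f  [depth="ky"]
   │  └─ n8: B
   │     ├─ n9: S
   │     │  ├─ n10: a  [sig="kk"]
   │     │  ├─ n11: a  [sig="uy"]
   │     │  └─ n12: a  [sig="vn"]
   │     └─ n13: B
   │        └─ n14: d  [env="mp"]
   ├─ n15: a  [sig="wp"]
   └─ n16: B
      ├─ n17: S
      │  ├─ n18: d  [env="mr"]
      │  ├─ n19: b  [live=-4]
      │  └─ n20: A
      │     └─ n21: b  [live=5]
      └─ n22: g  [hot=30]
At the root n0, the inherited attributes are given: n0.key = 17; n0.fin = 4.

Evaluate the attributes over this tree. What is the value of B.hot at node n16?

13

1. n0.key = 17  [given at root]
2. n0.fin = 4  [given at root]
3. n1.env = "wq"  [terminal]
4. n2.lim = false  [S.key == S.fin]
5. n2.idx = 17  [S.key]
6. n3.lim = true  [not A₀.lim]
7. n3.idx = -3  [A₀.idx - 20]
8. n4.hot = 14  [A.idx * 3 + 23]
9. n5.key = 14  [14]
10. n5.fin = 2  [2]
11. n6.mk = false  [terminal]
12. n7.depth = "ky"  [terminal]
13. n5.idx = true  [true]
14. n4.idx = 20  [20]
15. n8.hot = -2  [A.idx * -2 - 8]
16. n9.key = -9  [-9]
17. n9.fin = 4  [4]
18. n10.sig = "kk"  [terminal]
19. n11.sig = "uy"  [terminal]
20. n12.sig = "vn"  [terminal]
21. n9.idx = true  [S.fin > 3]
22. n13.hot = 28  [28]
23. n14.env = "mp"  [terminal]
24. n13.idx = 12  [12]
25. n8.idx = -4  [B₁.idx + B₀.hot - 14]
26. n3.val = false  [B₀.idx > 20]
27. n3.pre = 24  [B₁.idx + 28]
28. n15.sig = "wp"  [terminal]
29. n16.hot = 13  [A₁.pre - 11]
30. n17.key = 0  [0]
31. n17.fin = 10  [B.hot * 3 - 29]
32. n18.env = "mr"  [terminal]
33. n19.live = -4  [terminal]
34. n20.lim = false  [S.key == S.fin]
35. n20.idx = 14  [14]
36. n21.live = 5  [terminal]
37. n20.val = false  [false]
38. n20.pre = 18  [b.live + 13]
39. n17.idx = false  [S.key == A.pre]
40. n22.hot = 30  [terminal]
41. n16.idx = 17  [g.hot - 13]
42. n2.val = false  [A₁.pre > 24]
43. n2.pre = -4  [B.idx * 3 - 55]
44. n0.idx = false  [S.fin > 4]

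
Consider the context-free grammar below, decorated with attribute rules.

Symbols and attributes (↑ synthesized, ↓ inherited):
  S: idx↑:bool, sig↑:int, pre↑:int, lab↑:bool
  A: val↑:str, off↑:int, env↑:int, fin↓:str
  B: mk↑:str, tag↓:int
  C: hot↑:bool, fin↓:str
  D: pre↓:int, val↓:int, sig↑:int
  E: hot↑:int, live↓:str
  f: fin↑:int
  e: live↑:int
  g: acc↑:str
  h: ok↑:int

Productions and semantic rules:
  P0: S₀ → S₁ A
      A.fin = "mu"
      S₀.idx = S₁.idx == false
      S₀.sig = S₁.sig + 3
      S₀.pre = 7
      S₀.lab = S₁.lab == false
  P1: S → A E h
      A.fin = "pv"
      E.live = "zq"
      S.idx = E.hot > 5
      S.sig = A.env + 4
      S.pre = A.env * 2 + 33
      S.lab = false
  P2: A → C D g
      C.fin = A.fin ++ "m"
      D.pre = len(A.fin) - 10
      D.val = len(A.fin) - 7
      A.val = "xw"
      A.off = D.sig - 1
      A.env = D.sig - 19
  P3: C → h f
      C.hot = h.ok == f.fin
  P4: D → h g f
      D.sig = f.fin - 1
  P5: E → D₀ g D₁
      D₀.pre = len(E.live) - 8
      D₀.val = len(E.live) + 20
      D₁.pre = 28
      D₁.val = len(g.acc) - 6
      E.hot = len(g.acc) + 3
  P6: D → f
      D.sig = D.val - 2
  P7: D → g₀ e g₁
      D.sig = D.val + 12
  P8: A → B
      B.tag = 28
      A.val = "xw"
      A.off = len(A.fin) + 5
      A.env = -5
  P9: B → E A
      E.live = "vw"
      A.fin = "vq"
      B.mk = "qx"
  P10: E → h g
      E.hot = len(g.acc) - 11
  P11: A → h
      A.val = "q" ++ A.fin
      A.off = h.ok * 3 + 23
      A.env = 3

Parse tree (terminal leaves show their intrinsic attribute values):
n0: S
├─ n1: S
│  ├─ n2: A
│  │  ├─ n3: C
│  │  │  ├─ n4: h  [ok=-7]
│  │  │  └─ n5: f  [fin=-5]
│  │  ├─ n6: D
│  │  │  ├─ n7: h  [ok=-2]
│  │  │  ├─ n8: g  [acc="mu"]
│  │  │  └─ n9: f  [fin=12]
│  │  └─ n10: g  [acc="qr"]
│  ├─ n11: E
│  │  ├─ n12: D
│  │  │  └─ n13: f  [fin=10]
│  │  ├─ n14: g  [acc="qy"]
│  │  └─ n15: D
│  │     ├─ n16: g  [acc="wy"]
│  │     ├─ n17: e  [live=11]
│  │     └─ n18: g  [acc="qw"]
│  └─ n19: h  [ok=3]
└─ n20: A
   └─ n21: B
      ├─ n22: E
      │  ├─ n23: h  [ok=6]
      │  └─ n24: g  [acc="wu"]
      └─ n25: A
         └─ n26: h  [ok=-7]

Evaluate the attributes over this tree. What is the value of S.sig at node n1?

-4

1. n2.fin = "pv"  ["pv"]
2. n3.fin = "pvm"  [A.fin ++ "m"]
3. n4.ok = -7  [terminal]
4. n5.fin = -5  [terminal]
5. n3.hot = false  [h.ok == f.fin]
6. n6.pre = -8  [len(A.fin) - 10]
7. n6.val = -5  [len(A.fin) - 7]
8. n7.ok = -2  [terminal]
9. n8.acc = "mu"  [terminal]
10. n9.fin = 12  [terminal]
11. n6.sig = 11  [f.fin - 1]
12. n10.acc = "qr"  [terminal]
13. n2.val = "xw"  ["xw"]
14. n2.off = 10  [D.sig - 1]
15. n2.env = -8  [D.sig - 19]
16. n11.live = "zq"  ["zq"]
17. n12.pre = -6  [len(E.live) - 8]
18. n12.val = 22  [len(E.live) + 20]
19. n13.fin = 10  [terminal]
20. n12.sig = 20  [D.val - 2]
21. n14.acc = "qy"  [terminal]
22. n15.pre = 28  [28]
23. n15.val = -4  [len(g.acc) - 6]
24. n16.acc = "wy"  [terminal]
25. n17.live = 11  [terminal]
26. n18.acc = "qw"  [terminal]
27. n15.sig = 8  [D.val + 12]
28. n11.hot = 5  [len(g.acc) + 3]
29. n19.ok = 3  [terminal]
30. n1.idx = false  [E.hot > 5]
31. n1.sig = -4  [A.env + 4]
32. n1.pre = 17  [A.env * 2 + 33]
33. n1.lab = false  [false]
34. n20.fin = "mu"  ["mu"]
35. n21.tag = 28  [28]
36. n22.live = "vw"  ["vw"]
37. n23.ok = 6  [terminal]
38. n24.acc = "wu"  [terminal]
39. n22.hot = -9  [len(g.acc) - 11]
40. n25.fin = "vq"  ["vq"]
41. n26.ok = -7  [terminal]
42. n25.val = "qvq"  ["q" ++ A.fin]
43. n25.off = 2  [h.ok * 3 + 23]
44. n25.env = 3  [3]
45. n21.mk = "qx"  ["qx"]
46. n20.val = "xw"  ["xw"]
47. n20.off = 7  [len(A.fin) + 5]
48. n20.env = -5  [-5]
49. n0.idx = true  [S₁.idx == false]
50. n0.sig = -1  [S₁.sig + 3]
51. n0.pre = 7  [7]
52. n0.lab = true  [S₁.lab == false]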